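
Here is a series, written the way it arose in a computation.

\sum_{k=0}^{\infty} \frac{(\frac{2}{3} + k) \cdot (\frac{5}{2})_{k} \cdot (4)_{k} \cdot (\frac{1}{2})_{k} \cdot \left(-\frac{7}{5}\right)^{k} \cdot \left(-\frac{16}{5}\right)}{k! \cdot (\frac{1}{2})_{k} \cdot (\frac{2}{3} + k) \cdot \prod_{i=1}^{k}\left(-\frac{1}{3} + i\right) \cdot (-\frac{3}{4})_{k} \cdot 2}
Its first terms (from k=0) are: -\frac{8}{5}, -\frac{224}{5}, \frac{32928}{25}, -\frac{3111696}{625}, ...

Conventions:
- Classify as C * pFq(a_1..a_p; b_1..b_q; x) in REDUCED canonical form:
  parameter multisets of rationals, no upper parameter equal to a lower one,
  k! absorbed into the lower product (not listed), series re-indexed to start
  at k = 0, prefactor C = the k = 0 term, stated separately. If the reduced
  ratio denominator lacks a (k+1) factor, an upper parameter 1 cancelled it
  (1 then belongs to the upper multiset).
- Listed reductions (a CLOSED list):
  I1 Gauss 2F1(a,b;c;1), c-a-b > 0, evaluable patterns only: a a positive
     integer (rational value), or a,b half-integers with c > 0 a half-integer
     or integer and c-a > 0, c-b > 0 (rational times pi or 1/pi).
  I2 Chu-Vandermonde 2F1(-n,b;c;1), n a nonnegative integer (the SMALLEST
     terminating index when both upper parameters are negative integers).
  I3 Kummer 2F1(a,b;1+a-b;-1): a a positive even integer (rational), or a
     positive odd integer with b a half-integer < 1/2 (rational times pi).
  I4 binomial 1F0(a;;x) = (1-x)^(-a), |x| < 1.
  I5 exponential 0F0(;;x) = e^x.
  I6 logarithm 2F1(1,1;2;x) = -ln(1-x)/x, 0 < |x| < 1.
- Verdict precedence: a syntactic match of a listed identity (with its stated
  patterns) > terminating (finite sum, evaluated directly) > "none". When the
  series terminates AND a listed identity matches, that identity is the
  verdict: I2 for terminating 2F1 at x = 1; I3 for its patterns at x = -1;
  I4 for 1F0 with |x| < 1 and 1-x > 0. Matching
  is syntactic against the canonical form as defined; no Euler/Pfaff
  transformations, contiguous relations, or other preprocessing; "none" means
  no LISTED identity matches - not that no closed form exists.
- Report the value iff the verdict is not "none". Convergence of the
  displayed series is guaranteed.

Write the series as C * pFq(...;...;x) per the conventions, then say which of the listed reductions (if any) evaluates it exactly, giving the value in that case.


At argument -\frac{7}{5}: a 2F2 with upper {\frac{5}{2}, 4}, lower {-\frac{3}{4}, \frac{2}{3}}, scaled by C = -\frac{8}{5}. Verdict: none (x = -\frac{7}{5}): each listed identity misses the multisets {\frac{5}{2}, 4} ; {-\frac{3}{4}, \frac{2}{3}}.

Key step: t_0 being -\frac{8}{5}, the parameter 1/2 appears in both the upper and lower lists and cancels (alongside the other common factor).
Consecutive-term ratio: r(k) = -\frac{7}{5} * (k+\frac{5}{2}) (k+4) / [(k-\frac{3}{4}) (k+\frac{2}{3}) (k+1)] - rational in k, leading ratio -\frac{7}{5}; with t_0 = -\frac{8}{5}, classification follows.


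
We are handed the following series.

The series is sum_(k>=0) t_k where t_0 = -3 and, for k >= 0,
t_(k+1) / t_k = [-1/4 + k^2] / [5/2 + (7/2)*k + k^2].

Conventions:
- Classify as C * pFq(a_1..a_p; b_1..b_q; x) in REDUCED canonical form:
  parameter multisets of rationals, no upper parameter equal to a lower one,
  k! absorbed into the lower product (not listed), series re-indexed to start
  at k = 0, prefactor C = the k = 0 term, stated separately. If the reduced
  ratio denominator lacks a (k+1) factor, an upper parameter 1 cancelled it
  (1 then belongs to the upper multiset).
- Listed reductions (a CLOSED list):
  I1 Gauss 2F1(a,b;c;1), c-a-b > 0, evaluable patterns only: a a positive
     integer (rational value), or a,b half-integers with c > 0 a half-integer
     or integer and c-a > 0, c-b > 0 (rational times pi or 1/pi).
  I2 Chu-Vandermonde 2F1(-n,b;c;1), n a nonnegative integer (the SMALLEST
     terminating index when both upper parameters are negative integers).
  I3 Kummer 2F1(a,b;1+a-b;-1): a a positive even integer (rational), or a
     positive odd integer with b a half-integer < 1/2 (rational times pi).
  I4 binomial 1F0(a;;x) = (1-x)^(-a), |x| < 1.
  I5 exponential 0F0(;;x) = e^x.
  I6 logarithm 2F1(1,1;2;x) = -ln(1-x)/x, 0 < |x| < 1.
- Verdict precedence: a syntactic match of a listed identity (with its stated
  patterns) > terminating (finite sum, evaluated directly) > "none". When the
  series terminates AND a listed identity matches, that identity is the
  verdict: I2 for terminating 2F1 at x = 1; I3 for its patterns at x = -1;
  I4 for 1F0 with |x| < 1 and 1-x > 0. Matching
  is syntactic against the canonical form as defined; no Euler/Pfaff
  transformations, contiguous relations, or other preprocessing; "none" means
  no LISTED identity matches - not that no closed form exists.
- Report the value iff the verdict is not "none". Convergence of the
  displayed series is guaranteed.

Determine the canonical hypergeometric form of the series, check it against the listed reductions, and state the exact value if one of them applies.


This is -3 * 2F1(-1/2, 1/2; 5/2; 1) in reduced canonical form. Verdict: Gauss (I1, half-integer pattern) fires (x = 1; upper {-1/2, 1/2} half-integers, c = 5/2 in the evaluable pattern). Sum: (-27/32) * pi.

Structural cue: with t_0 = -3, the expanded ratio factors over Q; prefactor -3, roots give parameters.
Ratio: r(k) = 1 * (k-1/2) (k+1/2) / [(k+5/2) (k+1)] ; factor over Q: parameters, x = 1, and C = -3.


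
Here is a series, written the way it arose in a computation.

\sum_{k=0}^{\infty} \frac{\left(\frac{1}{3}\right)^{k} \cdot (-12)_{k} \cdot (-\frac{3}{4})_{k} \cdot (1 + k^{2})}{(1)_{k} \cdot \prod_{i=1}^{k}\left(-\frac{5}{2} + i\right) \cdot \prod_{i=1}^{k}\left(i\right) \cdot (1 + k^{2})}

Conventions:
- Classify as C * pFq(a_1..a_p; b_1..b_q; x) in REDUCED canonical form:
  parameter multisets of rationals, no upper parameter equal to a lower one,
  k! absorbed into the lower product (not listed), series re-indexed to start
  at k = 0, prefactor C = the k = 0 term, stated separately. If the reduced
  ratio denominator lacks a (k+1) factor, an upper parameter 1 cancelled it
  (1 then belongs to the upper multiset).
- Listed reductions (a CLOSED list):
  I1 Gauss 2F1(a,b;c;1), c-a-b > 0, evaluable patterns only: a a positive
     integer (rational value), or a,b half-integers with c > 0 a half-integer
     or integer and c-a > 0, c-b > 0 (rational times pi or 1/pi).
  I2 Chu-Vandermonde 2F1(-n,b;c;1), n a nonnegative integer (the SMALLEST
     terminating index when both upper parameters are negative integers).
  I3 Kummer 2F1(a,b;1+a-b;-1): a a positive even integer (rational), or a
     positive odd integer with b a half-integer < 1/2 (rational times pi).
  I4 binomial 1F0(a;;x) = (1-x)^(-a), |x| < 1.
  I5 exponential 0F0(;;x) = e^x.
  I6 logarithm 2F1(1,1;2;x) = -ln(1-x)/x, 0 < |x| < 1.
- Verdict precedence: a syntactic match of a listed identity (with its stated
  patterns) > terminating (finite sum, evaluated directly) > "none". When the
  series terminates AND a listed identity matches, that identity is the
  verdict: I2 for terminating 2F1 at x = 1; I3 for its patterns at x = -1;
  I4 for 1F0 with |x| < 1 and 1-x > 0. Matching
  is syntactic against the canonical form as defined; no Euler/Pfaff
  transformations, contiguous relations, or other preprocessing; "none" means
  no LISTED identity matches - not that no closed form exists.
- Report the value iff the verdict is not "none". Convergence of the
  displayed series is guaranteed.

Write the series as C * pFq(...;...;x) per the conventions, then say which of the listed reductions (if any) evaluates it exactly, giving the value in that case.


This is 1 * 2F2(-12, -\frac{3}{4}; -\frac{3}{2}, 1; \frac{1}{3}) in reduced canonical form. Verdict: terminating. With -12 upstairs the series is a 13-term polynomial sum; evaluated term by term. Its exact value is -\frac{5055755355847160857}{3962192442823802880}.

Key observation: t_0 being 1, striking the common factor k^2 + 1 reduces the term (C = 1, x = 1/3).
Ratio: r(k) = \frac{1}{3} * (k-12) (k-\frac{3}{4}) / [(k-\frac{3}{2}) (k+1) (k+1)] - rational in k. x = \frac{1}{3}; t_0 = 1; negate the roots.


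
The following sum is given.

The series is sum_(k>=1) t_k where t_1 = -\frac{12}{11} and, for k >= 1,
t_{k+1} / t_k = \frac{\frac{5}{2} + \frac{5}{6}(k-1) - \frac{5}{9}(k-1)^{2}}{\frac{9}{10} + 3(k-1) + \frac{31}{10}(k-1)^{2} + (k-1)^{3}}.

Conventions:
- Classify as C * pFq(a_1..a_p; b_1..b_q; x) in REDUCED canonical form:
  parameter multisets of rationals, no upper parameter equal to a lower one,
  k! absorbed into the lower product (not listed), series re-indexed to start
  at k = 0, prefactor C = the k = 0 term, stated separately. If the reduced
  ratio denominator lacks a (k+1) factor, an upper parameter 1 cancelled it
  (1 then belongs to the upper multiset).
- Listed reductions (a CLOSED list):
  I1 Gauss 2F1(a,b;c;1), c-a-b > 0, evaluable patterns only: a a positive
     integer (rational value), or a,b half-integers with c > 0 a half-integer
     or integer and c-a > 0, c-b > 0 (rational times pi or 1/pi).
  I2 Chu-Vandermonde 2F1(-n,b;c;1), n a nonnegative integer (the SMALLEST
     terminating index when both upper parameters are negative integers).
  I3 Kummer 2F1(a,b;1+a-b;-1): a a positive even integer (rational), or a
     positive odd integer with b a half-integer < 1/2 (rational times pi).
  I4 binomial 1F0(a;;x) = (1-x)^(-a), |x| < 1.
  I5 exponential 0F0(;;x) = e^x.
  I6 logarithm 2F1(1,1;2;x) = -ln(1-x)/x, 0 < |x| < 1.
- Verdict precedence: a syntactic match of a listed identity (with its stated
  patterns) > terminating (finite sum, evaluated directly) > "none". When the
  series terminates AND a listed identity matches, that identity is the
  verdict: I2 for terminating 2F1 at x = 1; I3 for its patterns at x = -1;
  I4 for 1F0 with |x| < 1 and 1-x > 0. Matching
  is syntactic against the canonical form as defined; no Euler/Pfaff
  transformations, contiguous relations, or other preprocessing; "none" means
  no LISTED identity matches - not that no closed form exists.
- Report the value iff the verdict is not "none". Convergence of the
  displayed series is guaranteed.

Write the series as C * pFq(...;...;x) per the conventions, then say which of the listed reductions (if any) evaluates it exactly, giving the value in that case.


At argument -\frac{5}{9}: a 1F1 with upper {-3}, lower {\frac{3}{5}}, scaled by C = -\frac{12}{11}. Verdict: terminating at k = 3: the factor (-3)_k kills every later term; summing the 4 survivors is exact. Hence: -\frac{547124}{104247}.

The tell: x = -\frac{5}{9} and the ratio is unreduced: k + 3/2 divides both sides (prefactor -12/11).
Step ratio: r(k) = -\frac{5}{9} * (k-3) / [(k+\frac{3}{5}) (k+1)] - rational in k, leading ratio -\frac{5}{9}; with t_0 = -\frac{12}{11}, classification follows.


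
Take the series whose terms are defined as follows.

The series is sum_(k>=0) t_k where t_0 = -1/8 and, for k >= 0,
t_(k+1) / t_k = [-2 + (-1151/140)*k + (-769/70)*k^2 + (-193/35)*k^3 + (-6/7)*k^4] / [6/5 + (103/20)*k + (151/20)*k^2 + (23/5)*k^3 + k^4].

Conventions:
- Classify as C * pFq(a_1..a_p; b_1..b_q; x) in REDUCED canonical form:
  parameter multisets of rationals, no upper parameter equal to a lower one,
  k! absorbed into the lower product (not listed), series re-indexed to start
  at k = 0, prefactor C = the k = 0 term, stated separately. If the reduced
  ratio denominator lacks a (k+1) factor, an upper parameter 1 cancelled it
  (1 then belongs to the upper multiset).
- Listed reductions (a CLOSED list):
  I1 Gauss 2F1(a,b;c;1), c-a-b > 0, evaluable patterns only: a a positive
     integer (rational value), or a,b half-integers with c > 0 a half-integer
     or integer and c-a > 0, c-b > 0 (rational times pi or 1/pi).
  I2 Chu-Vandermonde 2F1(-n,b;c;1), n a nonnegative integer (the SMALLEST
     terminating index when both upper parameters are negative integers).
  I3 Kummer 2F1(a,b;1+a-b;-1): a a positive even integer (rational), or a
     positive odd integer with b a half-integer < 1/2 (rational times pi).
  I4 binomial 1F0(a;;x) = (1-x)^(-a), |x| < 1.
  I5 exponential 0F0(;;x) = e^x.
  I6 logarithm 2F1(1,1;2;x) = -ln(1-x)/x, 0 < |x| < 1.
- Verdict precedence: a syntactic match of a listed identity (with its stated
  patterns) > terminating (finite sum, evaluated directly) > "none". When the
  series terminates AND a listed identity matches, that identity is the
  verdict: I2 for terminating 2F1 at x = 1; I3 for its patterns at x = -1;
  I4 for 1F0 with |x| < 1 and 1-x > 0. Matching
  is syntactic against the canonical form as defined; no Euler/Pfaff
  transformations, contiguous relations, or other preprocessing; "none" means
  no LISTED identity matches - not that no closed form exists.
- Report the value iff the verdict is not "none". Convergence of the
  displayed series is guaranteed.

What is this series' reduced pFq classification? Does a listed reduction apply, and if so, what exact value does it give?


Prefactor -1/8, argument -6/7: 2F1 with upper {5/6, 7/2} over lower {3/2}. Verdict: none - this 2F1 at x = -6/7 matches no listed pattern, and upper {5/6, 7/2} holds no stopper.

Key observation: t_0 = -1/8 here, and the expanded ratio factors over Q; prefactor -1/8, roots give parameters.
Step ratio: r(k) = (-6/7) * (k+5/6) (k+7/2) / [(k+3/2) (k+1)] - rational in k. x = (-6/7); t_0 = -1/8; negate the roots.


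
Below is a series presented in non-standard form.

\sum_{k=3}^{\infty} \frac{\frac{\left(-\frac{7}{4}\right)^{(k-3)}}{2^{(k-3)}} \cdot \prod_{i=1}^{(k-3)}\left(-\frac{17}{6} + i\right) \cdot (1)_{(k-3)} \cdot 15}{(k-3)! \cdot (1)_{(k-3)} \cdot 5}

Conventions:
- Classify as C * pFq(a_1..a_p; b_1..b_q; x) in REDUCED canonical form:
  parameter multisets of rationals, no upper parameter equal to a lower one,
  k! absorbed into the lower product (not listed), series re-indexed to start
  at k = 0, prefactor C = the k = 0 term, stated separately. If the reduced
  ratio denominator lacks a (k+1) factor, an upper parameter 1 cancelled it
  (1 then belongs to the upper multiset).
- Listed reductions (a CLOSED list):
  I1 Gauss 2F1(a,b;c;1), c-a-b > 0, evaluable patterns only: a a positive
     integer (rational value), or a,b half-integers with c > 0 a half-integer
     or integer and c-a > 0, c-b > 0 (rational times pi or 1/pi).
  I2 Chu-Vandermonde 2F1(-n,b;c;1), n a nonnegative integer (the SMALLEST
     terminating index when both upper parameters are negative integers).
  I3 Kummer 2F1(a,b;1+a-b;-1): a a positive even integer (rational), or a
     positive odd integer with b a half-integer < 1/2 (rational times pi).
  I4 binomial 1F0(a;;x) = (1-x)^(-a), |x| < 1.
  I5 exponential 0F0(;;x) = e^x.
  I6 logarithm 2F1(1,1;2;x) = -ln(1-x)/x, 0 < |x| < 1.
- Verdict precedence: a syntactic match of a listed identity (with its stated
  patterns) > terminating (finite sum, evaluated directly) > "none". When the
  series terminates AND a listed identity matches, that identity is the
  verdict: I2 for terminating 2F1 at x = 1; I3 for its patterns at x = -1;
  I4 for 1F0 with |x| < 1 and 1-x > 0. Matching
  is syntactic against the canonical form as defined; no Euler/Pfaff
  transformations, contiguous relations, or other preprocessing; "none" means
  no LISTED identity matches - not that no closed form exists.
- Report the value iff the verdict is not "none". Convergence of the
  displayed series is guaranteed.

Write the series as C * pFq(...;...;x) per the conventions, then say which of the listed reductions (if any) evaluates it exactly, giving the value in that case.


Reduced: x = -\frac{7}{8}, 1F0, upper = {-\frac{11}{6}}, lower = {-}, C = 3. Verdict: the binomial series (I4) applies (the 1F0 binomial series: exponent 11/6, x = -\frac{7}{8}). Its exact value is 3 \cdot \left(\frac{15}{8}\right)^{\frac{11}{6}}.

The tell: with t_0 = 3, the two k-th powers (C = 3) combine into one argument.
Step ratio: r(k) = -\frac{7}{8} * (k-\frac{11}{6}) / [(k+1)] ; factor over Q: parameters, x = -\frac{7}{8}, and C = 3.


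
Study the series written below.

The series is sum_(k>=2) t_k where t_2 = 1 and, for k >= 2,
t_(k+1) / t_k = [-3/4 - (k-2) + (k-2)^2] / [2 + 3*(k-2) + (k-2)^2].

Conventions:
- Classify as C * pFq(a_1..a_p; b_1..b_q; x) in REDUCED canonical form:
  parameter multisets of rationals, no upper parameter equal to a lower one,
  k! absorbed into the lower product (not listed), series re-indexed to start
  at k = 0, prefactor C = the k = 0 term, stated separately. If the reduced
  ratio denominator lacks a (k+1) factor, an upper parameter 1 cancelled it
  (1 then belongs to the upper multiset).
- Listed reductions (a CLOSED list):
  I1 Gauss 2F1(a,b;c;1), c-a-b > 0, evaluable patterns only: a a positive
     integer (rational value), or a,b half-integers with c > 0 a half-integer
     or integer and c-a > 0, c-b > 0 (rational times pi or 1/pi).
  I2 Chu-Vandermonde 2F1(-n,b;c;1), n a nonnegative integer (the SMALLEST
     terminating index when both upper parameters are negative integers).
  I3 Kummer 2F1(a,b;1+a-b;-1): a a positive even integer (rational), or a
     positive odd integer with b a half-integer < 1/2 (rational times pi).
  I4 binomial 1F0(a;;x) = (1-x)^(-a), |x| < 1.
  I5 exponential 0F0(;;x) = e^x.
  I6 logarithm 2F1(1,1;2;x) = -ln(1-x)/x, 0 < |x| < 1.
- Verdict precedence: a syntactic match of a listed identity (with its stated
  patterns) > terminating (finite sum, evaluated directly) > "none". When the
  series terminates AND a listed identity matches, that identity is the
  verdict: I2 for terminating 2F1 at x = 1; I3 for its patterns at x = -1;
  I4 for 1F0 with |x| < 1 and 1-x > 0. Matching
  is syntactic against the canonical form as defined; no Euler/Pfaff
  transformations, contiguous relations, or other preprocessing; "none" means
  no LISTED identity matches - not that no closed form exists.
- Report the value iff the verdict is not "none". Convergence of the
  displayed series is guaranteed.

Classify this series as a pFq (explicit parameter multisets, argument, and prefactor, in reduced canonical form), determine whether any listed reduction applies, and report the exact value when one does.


x = 1 here; the reduced form reads 2F1, upper {-3/2, 1/2}, lower {2}, C = 1. Verdict: Gauss's theorem I1 (half-integer case) fires (x = 1; upper {-3/2, 1/2} half-integers, c = 2 in the evaluable pattern). Value: (32/15) / pi.

Key observation: x = 1 and factor the ratio over Q (C = 1): negated roots = parameters.
Step ratio: r(k) = 1 * (k-3/2) (k+1/2) / [(k+2) (k+1)] ; factor over Q: parameters, x = 1, and C = 1.


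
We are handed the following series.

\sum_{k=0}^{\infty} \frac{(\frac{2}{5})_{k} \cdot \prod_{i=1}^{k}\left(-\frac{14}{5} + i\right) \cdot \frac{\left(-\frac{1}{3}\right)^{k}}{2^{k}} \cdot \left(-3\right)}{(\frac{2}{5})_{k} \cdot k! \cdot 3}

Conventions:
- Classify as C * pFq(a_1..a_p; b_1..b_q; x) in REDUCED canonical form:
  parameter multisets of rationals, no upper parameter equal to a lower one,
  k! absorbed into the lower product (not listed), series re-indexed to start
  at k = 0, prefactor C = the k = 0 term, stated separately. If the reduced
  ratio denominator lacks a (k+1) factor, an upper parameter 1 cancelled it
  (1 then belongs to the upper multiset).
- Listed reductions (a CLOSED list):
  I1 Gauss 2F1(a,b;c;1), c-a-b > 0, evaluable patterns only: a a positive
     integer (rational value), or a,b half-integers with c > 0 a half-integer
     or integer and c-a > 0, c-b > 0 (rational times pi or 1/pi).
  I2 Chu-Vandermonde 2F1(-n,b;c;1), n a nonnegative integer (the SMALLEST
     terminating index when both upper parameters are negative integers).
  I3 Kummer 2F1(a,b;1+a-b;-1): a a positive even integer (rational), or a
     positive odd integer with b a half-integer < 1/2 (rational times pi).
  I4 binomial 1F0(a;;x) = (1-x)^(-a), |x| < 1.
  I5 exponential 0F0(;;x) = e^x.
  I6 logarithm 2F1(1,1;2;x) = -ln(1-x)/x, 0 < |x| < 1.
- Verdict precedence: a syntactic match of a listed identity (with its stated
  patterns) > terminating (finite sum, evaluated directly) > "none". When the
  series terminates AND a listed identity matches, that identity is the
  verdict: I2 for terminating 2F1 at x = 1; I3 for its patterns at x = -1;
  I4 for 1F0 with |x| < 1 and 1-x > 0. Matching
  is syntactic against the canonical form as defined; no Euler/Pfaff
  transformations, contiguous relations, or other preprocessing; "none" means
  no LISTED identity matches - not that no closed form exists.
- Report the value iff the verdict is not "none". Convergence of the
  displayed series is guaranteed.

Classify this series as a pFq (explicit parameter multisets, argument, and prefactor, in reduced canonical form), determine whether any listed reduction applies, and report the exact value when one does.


This is -1 * 1F0(-\frac{9}{5}; -; -\frac{1}{6}) in reduced canonical form. Verdict: this is the binomial series (I4) (the 1F0 binomial series: exponent 9/5, x = -\frac{1}{6}). Exact value: \left(-1\right) \cdot \left(\frac{7}{6}\right)^{\frac{9}{5}}.

Key step: t_0 = -1 here, and the parameter 2/5 appears in both the upper and lower lists and cancels.
Ratio: r(k) = -\frac{1}{6} * (k-\frac{9}{5}) / [(k+1)] - rational; roots negated = parameters, x = -\frac{1}{6}, C = -1.


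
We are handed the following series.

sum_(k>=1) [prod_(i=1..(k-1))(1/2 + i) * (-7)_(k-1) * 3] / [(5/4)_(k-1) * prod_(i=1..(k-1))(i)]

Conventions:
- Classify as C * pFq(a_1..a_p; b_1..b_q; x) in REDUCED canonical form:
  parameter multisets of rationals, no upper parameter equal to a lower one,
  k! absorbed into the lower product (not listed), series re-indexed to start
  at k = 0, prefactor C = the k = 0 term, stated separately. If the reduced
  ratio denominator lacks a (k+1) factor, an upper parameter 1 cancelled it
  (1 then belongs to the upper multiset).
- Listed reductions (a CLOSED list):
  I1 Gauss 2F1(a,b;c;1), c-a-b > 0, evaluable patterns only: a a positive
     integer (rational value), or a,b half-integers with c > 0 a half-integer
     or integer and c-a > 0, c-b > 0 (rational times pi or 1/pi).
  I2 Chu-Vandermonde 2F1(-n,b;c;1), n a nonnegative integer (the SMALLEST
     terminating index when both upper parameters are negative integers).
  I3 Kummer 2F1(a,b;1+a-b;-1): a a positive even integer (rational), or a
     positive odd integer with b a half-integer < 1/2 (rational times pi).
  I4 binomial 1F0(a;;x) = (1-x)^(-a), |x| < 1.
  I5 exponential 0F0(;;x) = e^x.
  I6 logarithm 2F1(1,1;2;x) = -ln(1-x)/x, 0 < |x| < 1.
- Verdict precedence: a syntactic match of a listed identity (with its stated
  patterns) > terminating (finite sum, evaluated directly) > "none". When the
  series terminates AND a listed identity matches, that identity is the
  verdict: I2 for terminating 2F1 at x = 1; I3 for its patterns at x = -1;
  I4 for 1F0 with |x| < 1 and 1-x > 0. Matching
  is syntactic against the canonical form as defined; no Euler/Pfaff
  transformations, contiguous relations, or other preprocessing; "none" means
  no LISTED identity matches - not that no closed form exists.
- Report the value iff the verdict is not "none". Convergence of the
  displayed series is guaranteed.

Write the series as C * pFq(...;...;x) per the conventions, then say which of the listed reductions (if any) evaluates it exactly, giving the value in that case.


The series (x = 1) is 2F1: upper {-7, 3/2}, lower {5/4}, prefactor 3. Verdict: the Chu-Vandermonde identity I2 applies (terminating 2F1 at x = 1 with n = 7, b = 3/2, c = 5/4). Hence: -4807/160225.

Key step: x = 1 and the running product (prefactor 3) telescopes to a rising factorial.
Step ratio: r(k) = 1 * (k-7) (k+3/2) / [(k+5/4) (k+1)] - rational; roots negated = parameters, x = 1, C = 3.


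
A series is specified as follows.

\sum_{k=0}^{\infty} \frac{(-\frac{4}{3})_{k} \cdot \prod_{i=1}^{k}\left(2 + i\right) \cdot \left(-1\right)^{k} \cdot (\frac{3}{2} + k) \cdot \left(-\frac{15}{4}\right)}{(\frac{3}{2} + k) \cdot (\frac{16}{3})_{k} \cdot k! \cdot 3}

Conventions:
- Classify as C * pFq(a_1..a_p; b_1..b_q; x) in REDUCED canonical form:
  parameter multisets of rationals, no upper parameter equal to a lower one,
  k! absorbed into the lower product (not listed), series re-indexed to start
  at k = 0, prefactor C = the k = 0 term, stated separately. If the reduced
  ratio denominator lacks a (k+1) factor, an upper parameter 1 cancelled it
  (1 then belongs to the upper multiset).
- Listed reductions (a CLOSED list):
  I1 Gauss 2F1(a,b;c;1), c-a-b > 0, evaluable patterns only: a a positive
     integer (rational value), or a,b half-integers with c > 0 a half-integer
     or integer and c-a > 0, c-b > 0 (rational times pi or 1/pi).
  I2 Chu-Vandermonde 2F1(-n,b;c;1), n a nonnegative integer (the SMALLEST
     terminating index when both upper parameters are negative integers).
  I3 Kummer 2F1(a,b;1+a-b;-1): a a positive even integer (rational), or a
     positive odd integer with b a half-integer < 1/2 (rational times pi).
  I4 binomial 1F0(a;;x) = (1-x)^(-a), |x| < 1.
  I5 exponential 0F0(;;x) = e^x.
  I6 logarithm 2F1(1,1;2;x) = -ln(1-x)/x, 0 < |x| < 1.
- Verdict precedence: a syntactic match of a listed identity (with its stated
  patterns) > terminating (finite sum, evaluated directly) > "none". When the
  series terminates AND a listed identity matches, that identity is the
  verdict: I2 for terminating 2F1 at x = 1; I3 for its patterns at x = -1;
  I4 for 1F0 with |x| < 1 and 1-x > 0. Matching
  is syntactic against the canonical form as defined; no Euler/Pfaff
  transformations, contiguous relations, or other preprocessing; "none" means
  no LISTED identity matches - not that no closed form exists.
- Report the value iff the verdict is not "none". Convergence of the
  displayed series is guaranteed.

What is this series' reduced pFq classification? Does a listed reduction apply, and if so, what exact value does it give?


Classification (C = -\frac{5}{4}): 2F1 with upper {-\frac{4}{3}, 3}, lower {\frac{16}{3}}, argument x = -1. Verdict: none - at argument -1 the multisets {-\frac{4}{3}, 3} ; {\frac{16}{3}} match no listed identity.

First insight: x = -1 and striking the common factor k + 3/2 reduces the term (C = -5/4).
Step ratio: r(k) = -1 * (k-\frac{4}{3}) (k+3) / [(k+\frac{16}{3}) (k+1)] - rational in k. x = -1; t_0 = -\frac{5}{4}; negate the roots.


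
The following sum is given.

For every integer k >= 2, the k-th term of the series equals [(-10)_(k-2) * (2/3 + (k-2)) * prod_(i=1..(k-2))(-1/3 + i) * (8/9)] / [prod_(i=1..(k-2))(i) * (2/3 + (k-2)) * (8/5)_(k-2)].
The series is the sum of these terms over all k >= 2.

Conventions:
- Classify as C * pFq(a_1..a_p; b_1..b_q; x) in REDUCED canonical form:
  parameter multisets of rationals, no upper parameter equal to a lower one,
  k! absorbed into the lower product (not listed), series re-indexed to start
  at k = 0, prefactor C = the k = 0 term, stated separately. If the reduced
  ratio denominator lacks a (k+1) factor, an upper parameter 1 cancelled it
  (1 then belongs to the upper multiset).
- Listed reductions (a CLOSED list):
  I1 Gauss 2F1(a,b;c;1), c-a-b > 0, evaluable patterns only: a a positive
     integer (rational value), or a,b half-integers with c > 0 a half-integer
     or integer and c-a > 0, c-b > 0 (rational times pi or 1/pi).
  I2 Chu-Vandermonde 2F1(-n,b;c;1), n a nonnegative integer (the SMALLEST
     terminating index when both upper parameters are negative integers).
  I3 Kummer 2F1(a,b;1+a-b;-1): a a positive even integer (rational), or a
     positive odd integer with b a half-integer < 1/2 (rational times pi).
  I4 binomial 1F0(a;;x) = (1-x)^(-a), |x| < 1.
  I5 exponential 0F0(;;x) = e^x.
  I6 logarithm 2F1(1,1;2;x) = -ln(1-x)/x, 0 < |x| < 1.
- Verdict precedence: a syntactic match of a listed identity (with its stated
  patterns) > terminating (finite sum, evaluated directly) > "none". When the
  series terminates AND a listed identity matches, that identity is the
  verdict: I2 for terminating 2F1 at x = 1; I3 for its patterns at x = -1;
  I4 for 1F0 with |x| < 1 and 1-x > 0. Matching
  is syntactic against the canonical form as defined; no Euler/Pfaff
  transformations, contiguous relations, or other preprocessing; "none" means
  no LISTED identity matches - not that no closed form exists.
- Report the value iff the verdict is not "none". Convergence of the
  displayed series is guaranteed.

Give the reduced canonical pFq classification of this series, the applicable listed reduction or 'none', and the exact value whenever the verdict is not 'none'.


At argument 1: a 2F1 with upper {-10, 2/3}, lower {8/5}, scaled by C = 8/9. Verdict at x = 1: Vandermonde's identity (I2) matches (terminating 2F1 at x = 1 with n = 10, b = 2/3, c = 8/5). Value: 6693446134571/42871219518483.

Key observation: with t_0 = 8/9, the factor k + 2/3 cancels (top and bottom), leaving C = 8/9.
Term ratio: r(k) = 1 * (k-10) (k+2/3) / [(k+8/5) (k+1)] - rational in k. x = 1; t_0 = 8/9; negate the roots.


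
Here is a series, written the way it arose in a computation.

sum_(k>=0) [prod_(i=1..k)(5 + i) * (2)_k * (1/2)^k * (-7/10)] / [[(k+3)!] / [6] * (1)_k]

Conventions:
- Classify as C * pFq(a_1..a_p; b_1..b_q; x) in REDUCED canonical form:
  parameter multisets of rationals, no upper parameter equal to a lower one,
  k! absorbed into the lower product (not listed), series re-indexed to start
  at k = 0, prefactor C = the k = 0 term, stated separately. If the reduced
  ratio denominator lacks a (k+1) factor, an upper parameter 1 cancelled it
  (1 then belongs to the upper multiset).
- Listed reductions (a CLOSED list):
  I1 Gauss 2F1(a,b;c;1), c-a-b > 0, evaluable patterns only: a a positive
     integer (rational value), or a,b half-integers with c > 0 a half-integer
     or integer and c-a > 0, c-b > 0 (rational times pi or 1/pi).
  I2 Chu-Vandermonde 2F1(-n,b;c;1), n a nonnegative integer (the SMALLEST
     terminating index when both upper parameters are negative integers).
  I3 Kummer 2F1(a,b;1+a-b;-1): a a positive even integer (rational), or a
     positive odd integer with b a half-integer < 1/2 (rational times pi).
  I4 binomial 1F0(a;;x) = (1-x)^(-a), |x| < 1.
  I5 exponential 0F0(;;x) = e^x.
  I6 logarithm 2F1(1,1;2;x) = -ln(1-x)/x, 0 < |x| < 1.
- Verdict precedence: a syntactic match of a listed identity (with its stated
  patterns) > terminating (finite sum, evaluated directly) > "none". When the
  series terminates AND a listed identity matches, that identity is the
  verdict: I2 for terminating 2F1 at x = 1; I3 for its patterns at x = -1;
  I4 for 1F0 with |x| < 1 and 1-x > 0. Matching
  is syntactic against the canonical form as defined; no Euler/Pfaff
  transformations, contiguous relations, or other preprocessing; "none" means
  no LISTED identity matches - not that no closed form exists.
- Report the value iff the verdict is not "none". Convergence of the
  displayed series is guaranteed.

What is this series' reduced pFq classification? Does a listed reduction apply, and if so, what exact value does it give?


Structural cue: with t_0 = -7/10, the running product (prefactor -7/10) telescopes to a rising factorial.
Adjacent-term ratio: r(k) = (1/2) * (k+2) (k+6) / [(k+4) (k+1)] ; factor over Q: parameters, x = (1/2), and C = -7/10.

Classification (C = -7/10): 2F1 with upper {2, 6}, lower {4}, argument x = 1/2. Verdict: none - this 2F1 at x = 1/2 matches no listed pattern, and upper {2, 6} holds no stopper.


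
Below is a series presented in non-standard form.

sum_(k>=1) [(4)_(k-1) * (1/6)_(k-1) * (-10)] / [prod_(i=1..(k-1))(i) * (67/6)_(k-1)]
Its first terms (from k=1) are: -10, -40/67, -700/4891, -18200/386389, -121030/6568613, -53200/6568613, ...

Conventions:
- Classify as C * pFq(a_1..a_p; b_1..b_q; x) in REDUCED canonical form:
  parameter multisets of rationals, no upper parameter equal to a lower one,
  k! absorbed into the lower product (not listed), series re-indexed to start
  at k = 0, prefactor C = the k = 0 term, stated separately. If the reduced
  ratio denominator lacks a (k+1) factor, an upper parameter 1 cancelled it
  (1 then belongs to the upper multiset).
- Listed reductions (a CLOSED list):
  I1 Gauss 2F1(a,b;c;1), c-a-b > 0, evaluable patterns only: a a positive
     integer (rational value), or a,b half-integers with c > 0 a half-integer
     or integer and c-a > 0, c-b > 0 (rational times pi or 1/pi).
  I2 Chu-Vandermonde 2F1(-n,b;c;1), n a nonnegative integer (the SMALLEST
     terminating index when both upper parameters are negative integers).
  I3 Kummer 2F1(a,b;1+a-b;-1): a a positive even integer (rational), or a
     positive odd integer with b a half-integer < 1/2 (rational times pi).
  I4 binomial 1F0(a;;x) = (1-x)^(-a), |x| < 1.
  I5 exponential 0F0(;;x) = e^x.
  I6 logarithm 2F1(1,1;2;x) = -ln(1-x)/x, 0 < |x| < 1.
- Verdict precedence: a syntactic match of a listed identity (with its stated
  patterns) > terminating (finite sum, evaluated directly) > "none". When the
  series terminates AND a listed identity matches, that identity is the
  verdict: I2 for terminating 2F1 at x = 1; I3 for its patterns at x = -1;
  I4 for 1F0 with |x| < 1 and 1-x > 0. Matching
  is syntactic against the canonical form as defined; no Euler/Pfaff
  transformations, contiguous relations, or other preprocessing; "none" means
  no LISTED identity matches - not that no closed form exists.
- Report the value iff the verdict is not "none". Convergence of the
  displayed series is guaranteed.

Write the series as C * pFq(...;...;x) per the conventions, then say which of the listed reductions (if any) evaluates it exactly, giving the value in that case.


Prefactor -10, argument 1: 2F1 with upper {1/6, 4} over lower {67/6}. Verdict: this is Gauss (I1, integer-parameter pattern) (x = 1: the Gamma ratio telescopes since c-a-b = 7 > 0 and a = 4 in Z>0). Sum: -1009855/93312.

First insight: from the first term -10: the product of the first k integers (prefactor -10) is k!.
Consecutive-term ratio: r(k) = 1 * (k+1/6) (k+4) / [(k+67/6) (k+1)] - rational in k. x = 1; t_0 = -10; negate the roots.


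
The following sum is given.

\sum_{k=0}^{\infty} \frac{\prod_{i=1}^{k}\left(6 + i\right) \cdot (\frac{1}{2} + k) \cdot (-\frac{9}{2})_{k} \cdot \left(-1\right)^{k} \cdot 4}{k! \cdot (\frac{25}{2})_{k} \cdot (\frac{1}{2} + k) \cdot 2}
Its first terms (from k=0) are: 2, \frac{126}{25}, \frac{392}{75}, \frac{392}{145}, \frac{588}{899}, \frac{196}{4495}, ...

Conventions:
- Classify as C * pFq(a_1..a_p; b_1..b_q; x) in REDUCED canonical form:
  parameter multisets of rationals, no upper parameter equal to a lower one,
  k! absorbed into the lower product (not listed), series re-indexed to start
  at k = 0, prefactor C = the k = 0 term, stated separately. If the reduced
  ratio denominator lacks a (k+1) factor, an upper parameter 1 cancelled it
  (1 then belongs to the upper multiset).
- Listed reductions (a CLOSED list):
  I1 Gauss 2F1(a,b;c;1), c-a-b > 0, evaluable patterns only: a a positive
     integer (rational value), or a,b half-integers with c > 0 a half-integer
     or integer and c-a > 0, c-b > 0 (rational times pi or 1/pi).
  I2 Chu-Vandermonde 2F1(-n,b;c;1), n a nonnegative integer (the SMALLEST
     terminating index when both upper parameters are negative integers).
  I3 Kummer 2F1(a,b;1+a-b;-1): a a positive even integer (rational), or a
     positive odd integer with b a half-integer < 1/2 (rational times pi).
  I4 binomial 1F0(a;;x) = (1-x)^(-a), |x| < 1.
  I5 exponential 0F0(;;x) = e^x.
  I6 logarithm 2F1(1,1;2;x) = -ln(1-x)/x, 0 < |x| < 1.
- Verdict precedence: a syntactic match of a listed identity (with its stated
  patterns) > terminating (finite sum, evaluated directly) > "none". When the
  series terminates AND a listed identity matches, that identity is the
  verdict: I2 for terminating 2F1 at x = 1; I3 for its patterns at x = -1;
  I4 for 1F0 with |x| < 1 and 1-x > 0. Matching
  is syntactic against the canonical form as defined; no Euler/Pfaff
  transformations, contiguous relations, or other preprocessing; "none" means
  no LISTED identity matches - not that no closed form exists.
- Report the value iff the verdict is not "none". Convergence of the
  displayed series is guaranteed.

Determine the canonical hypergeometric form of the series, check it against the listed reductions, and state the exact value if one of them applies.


First insight: t_0 being 2, striking the common factor k + 1/2 reduces the term (C = 2, x = -1).
Term ratio: r(k) = -1 * (k-\frac{9}{2}) (k+7) / [(k+\frac{25}{2}) (k+1)] ; factor over Q: parameters, x = -1, and C = 2.

This is 2 * 2F1(-\frac{9}{2}, 7; \frac{25}{2}; -1) in reduced canonical form. Verdict at x = -1: Kummer's theorem (I3) matches (x = -1; c = \frac{25}{2} equals 1+a-b for upper {-\frac{9}{2}, 7}: listed pattern). Value: \frac{334639305}{67108864} \cdot \pi.


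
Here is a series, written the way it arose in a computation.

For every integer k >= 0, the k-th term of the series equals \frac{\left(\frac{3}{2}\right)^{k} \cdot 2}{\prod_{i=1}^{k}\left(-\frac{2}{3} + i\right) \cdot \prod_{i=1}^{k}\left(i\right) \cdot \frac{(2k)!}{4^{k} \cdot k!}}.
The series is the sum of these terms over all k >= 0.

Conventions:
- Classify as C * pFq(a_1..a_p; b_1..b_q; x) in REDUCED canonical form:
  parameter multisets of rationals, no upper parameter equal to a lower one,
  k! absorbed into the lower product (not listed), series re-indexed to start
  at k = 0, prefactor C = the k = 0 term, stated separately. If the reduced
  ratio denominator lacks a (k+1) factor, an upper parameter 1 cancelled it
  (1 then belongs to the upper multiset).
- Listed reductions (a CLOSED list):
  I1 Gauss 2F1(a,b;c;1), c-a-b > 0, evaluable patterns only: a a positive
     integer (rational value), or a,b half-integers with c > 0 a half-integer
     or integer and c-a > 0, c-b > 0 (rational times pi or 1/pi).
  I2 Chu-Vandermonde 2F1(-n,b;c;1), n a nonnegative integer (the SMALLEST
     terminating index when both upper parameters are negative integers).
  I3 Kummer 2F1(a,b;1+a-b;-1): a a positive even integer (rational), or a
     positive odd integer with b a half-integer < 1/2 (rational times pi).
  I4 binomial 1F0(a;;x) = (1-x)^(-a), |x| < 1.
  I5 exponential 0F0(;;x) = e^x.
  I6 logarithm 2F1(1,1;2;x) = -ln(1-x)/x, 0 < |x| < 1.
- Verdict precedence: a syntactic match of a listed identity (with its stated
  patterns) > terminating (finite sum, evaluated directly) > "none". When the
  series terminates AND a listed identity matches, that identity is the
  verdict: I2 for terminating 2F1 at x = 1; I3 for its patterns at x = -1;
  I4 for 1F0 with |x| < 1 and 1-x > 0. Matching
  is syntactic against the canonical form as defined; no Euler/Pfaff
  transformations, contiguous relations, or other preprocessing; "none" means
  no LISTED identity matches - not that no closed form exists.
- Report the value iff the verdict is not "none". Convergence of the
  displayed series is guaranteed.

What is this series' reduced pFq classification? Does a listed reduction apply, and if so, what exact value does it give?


Canonical form: C = 2 times 0F2 with upper {-}, lower {\frac{1}{3}, \frac{1}{2}}, x = \frac{3}{2}. Verdict: none. A 0F2 with upper {-} fits none of I1-I6 at x = \frac{3}{2}; the sum runs forever.

Key step: with t_0 = 2, the lower running product (C = 2, x = 3/2) is a rising factorial.
Term ratio: r(k) = \frac{3}{2} * 1 / [(k+\frac{1}{3}) (k+\frac{1}{2}) (k+1)] - rational; roots negated = parameters, x = \frac{3}{2}, C = 2.


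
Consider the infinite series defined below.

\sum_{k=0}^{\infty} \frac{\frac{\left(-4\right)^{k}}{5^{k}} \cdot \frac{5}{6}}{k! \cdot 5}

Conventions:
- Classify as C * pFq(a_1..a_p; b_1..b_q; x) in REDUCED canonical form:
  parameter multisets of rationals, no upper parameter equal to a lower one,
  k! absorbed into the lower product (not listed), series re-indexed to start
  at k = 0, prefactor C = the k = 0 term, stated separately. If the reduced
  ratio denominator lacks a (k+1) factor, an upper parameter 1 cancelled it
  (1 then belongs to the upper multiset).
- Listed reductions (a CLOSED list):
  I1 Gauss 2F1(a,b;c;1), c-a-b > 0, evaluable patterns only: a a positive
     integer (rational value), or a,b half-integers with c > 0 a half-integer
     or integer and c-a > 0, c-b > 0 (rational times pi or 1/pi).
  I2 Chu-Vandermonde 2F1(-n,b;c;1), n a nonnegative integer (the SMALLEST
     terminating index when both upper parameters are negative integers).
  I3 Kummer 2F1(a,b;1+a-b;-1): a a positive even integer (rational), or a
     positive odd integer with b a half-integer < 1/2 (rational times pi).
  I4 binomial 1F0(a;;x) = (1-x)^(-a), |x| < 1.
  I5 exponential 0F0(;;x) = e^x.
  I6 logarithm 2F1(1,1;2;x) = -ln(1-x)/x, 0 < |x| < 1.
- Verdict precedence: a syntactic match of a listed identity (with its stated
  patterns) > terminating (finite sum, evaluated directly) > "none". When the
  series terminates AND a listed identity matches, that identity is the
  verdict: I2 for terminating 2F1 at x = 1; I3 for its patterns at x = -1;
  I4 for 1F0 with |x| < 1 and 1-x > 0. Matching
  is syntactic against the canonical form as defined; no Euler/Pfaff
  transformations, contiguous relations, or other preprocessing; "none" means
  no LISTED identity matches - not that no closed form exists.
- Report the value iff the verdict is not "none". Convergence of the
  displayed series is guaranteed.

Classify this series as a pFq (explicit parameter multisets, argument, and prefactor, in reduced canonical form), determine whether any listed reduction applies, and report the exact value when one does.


Key step: t_0 being \frac{1}{6}, the two geometric factors (C = 1/6) combine into one argument.
Step ratio: r(k) = -\frac{4}{5} * 1 / [(k+1)] - rational in k. x = -\frac{4}{5}; t_0 = \frac{1}{6}; negate the roots.

The series (x = -\frac{4}{5}) is 0F0: upper {-}, lower {-}, prefactor \frac{1}{6}. Verdict: exponential (I5) applies (the 0F0 exponential series at x = -\frac{4}{5}). Hence: \frac{1}{6} \cdot e^{-\frac{4}{5}}.
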